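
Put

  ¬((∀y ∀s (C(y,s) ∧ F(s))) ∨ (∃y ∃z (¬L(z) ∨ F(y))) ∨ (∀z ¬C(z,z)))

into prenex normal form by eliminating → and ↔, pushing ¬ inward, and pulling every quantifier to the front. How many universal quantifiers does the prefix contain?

2

Push ¬ through the quantifiers and connectives to reach negation normal form:
  (∃y ∃s (¬C(y,s) ∨ ¬F(s))) ∧ (∀y ∀z (L(z) ∧ ¬F(y))) ∧ (∃z C(z,z))
Give each quantifier a distinct variable: y↦v, z↦p.
  (∃y ∃s (¬C(y,s) ∨ ¬F(s))) ∧ (∀v ∀z (L(z) ∧ ¬F(v))) ∧ (∃p C(p,p))
Pull the quantifiers to the front (each side's bound variable is not free in the other side):
  ∃y ∃s ∀v ∀z ∃p ((¬C(y,s) ∨ ¬F(s)) ∧ L(z) ∧ ¬F(v) ∧ C(p,p))
The prefix is ∃y ∃s ∀v ∀z ∃p: 2 universal, 3 existential.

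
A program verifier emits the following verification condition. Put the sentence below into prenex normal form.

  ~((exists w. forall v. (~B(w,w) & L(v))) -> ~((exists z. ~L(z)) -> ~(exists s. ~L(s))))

Rewrite implications/biconditionals: A → B as ¬A ∨ B.
  ~(~(exists w. forall v. (~B(w,w) & L(v))) | ~(~(exists z. ~L(z)) | ~(exists s. ~L(s))))
Move each ¬ inward, flipping quantifiers it crosses:
  (exists w. forall v. (~B(w,w) & L(v))) & ((forall z. L(z)) | (forall s. L(s)))
All bound variables are already distinct, so no renaming is needed.
Finally move all quantifiers to the prefix:
  exists w. forall v. forall z. forall s. (~B(w,w) & L(v) & (L(z) | L(s)))

exists w. forall v. forall z. forall s. (~B(w,w) & L(v) & (L(z) | L(s)))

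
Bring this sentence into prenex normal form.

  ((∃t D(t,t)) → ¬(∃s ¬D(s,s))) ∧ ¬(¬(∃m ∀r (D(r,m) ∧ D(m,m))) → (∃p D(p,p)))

Rewrite implications/biconditionals: A → B as ¬A ∨ B.
  (¬(∃t D(t,t)) ∨ ¬(∃s ¬D(s,s))) ∧ ¬(¬¬(∃m ∀r (D(r,m) ∧ D(m,m))) ∨ (∃p D(p,p)))
Drive negations inward (¬∀x A ≡ ∃x ¬A, ¬∃x A ≡ ∀x ¬A, De Morgan for ∧/∨):
  ((∀t ¬D(t,t)) ∨ (∀s D(s,s))) ∧ (∀m ∃r (¬D(r,m) ∨ ¬D(m,m))) ∧ (∀p ¬D(p,p))
Pull the quantifiers to the front (each side's bound variable is not free in the other side):
  ∀t ∀s ∀m ∃r ∀p ((¬D(t,t) ∨ D(s,s)) ∧ (¬D(r,m) ∨ ¬D(m,m)) ∧ ¬D(p,p))

∀t ∀s ∀m ∃r ∀p ((¬D(t,t) ∨ D(s,s)) ∧ (¬D(r,m) ∨ ¬D(m,m)) ∧ ¬D(p,p))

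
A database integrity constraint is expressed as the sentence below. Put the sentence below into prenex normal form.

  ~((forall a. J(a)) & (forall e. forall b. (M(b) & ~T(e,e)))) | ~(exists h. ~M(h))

Push ¬ through the quantifiers and connectives to reach negation normal form:
  (exists a. ~J(a)) | (exists e. exists b. (~M(b) | T(e,e))) | (forall h. M(h))
Finally move all quantifiers to the prefix:
  exists a. exists e. exists b. forall h. (~J(a) | ~M(b) | T(e,e) | M(h))

exists a. exists e. exists b. forall h. (~J(a) | ~M(b) | T(e,e) | M(h))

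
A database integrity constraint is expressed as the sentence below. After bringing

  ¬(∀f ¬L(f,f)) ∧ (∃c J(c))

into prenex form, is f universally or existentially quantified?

Push ¬ through the quantifiers and connectives to reach negation normal form:
  (∃f L(f,f)) ∧ (∃c J(c))
All bound variables are already distinct, so no renaming is needed.
Finally move all quantifiers to the prefix:
  ∃f ∃c (L(f,f) ∧ J(c))
The quantifier ∀f sits under an odd number of negations, so it flips to ∃f.

existential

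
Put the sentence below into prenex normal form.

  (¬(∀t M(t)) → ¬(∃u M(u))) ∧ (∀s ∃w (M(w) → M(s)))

First replace A → B with ¬A ∨ B.
  (¬¬(∀t M(t)) ∨ ¬(∃u M(u))) ∧ (∀s ∃w (¬M(w) ∨ M(s)))
Move each ¬ inward, flipping quantifiers it crosses:
  ((∀t M(t)) ∨ (∀u ¬M(u))) ∧ (∀s ∃w (¬M(w) ∨ M(s)))
All bound variables are already distinct, so no renaming is needed.
Pull the quantifiers to the front (each side's bound variable is not free in the other side):
  ∀t ∀u ∀s ∃w ((M(t) ∨ ¬M(u)) ∧ (¬M(w) ∨ M(s)))

∀t ∀u ∀s ∃w ((M(t) ∨ ¬M(u)) ∧ (¬M(w) ∨ M(s)))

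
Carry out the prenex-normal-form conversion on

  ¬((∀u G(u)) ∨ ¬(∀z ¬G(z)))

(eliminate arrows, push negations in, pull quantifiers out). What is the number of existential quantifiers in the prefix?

1

Move each ¬ inward, flipping quantifiers it crosses:
  (∃u ¬G(u)) ∧ (∀z ¬G(z))
All bound variables are already distinct, so no renaming is needed.
Pull the quantifiers to the front (each side's bound variable is not free in the other side):
  ∃u ∀z (¬G(u) ∧ ¬G(z))
The prefix is ∃u ∀z: 1 universal, 1 existential.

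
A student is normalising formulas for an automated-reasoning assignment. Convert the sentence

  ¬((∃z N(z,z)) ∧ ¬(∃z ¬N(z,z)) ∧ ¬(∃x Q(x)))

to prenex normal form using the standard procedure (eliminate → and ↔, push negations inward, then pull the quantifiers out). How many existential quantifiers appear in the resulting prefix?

Move each ¬ inward, flipping quantifiers it crosses:
  (∀z ¬N(z,z)) ∨ (∃z ¬N(z,z)) ∨ (∃x Q(x))
Standardize variables apart so no two quantifiers bind the same name: z↦w.
  (∀z ¬N(z,z)) ∨ (∃w ¬N(w,w)) ∨ (∃x Q(x))
Extract every quantifier outward, since the variables are now distinct and don't occur free across branches:
  ∀z ∃w ∃x (¬N(z,z) ∨ ¬N(w,w) ∨ Q(x))
The prefix is ∀z ∃w ∃x: 1 universal, 2 existential.

2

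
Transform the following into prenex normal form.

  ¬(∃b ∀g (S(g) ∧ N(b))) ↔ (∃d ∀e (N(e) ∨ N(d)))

First replace A → B with ¬A ∨ B; A ↔ B as (¬A ∨ B) ∧ (¬B ∨ A).
  (¬¬(∃b ∀g (S(g) ∧ N(b))) ∨ (∃d ∀e (N(e) ∨ N(d)))) ∧ (¬(∃d ∀e (N(e) ∨ N(d))) ∨ ¬(∃b ∀g (S(g) ∧ N(b))))
Move each ¬ inward, flipping quantifiers it crosses:
  ((∃b ∀g (S(g) ∧ N(b))) ∨ (∃d ∀e (N(e) ∨ N(d)))) ∧ ((∀d ∃e (¬N(e) ∧ ¬N(d))) ∨ (∀b ∃g (¬S(g) ∨ ¬N(b))))
Rename bound variables to avoid capture: d↦t, e↦u1, b↦y, g↦v.
  ((∃b ∀g (S(g) ∧ N(b))) ∨ (∃d ∀e (N(e) ∨ N(d)))) ∧ ((∀t ∃u1 (¬N(u1) ∧ ¬N(t))) ∨ (∀y ∃v (¬S(v) ∨ ¬N(y))))
Finally move all quantifiers to the prefix:
  ∃b ∀g ∃d ∀e ∀t ∃u1 ∀y ∃v ((S(g) ∧ N(b) ∨ N(e) ∨ N(d)) ∧ (¬N(u1) ∧ ¬N(t) ∨ ¬S(v) ∨ ¬N(y)))

∃b ∀g ∃d ∀e ∀t ∃u1 ∀y ∃v ((S(g) ∧ N(b) ∨ N(e) ∨ N(d)) ∧ (¬N(u1) ∧ ¬N(t) ∨ ¬S(v) ∨ ¬N(y)))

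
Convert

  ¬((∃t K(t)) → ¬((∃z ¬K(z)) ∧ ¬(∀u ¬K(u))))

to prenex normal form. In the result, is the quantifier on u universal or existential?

existential

Rewrite implications/biconditionals: A → B as ¬A ∨ B.
  ¬(¬(∃t K(t)) ∨ ¬((∃z ¬K(z)) ∧ ¬(∀u ¬K(u))))
Move each ¬ inward, flipping quantifiers it crosses:
  (∃t K(t)) ∧ (∃z ¬K(z)) ∧ (∃u K(u))
All bound variables are already distinct, so no renaming is needed.
Pull the quantifiers to the front (each side's bound variable is not free in the other side):
  ∃t ∃z ∃u (K(t) ∧ ¬K(z) ∧ K(u))
The quantifier ∀u sits under an odd number of negations (counting the antecedent side of each →), so it flips to ∃u.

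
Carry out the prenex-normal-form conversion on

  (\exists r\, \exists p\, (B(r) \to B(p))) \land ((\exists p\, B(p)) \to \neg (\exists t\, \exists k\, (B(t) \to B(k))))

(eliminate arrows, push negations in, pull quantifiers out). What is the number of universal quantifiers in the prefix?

First replace A → B with ¬A ∨ B.
  (\exists r\, \exists p\, (\neg B(r) \lor B(p))) \land (\neg (\exists p\, B(p)) \lor \neg (\exists t\, \exists k\, (\neg B(t) \lor B(k))))
Drive negations inward (¬∀x A ≡ ∃x ¬A, ¬∃x A ≡ ∀x ¬A, De Morgan for ∧/∨):
  (\exists r\, \exists p\, (\neg B(r) \lor B(p))) \land ((\forall p\, \neg B(p)) \lor (\forall t\, \forall k\, (B(t) \land \neg B(k))))
Rename bound variables to avoid capture: p↦a.
  (\exists r\, \exists p\, (\neg B(r) \lor B(p))) \land ((\forall a\, \neg B(a)) \lor (\forall t\, \forall k\, (B(t) \land \neg B(k))))
Finally move all quantifiers to the prefix:
  \exists r\, \exists p\, \forall a\, \forall t\, \forall k\, ((\neg B(r) \lor B(p)) \land (\neg B(a) \lor B(t) \land \neg B(k)))
The prefix is \exists r \exists p \forall a \forall t \forall k: 3 universal, 2 existential.

3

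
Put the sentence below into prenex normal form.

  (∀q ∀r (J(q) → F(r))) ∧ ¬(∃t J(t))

∀q ∀r ∀t ((¬J(q) ∨ F(r)) ∧ ¬J(t))

First replace A → B with ¬A ∨ B.
  (∀q ∀r (¬J(q) ∨ F(r))) ∧ ¬(∃t J(t))
Push ¬ through the quantifiers and connectives to reach negation normal form:
  (∀q ∀r (¬J(q) ∨ F(r))) ∧ (∀t ¬J(t))
All bound variables are already distinct, so no renaming is needed.
Finally move all quantifiers to the prefix:
  ∀q ∀r ∀t ((¬J(q) ∨ F(r)) ∧ ¬J(t))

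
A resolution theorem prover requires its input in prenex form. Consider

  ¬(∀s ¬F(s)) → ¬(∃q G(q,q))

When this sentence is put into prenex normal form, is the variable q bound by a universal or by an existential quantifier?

universal

Eliminate → and ↔ using ¬ and ∨.
  ¬¬(∀s ¬F(s)) ∨ ¬(∃q G(q,q))
Push ¬ through the quantifiers and connectives to reach negation normal form:
  (∀s ¬F(s)) ∨ (∀q ¬G(q,q))
All bound variables are already distinct, so no renaming is needed.
Finally move all quantifiers to the prefix:
  ∀s ∀q (¬F(s) ∨ ¬G(q,q))
The quantifier ∃q sits under an odd number of negations (counting the antecedent side of each →), so it flips to ∀q.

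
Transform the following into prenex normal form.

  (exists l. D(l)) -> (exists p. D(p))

Rewrite implications/biconditionals: A → B as ¬A ∨ B.
  ~(exists l. D(l)) | (exists p. D(p))
Move each ¬ inward, flipping quantifiers it crosses:
  (forall l. ~D(l)) | (exists p. D(p))
Finally move all quantifiers to the prefix:
  forall l. exists p. (~D(l) | D(p))

forall l. exists p. (~D(l) | D(p))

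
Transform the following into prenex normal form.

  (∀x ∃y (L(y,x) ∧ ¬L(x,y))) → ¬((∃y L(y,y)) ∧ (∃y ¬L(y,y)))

Rewrite implications/biconditionals: A → B as ¬A ∨ B.
  ¬(∀x ∃y (L(y,x) ∧ ¬L(x,y))) ∨ ¬((∃y L(y,y)) ∧ (∃y ¬L(y,y)))
Push ¬ through the quantifiers and connectives to reach negation normal form:
  (∃x ∀y (¬L(y,x) ∨ L(x,y))) ∨ (∀y ¬L(y,y)) ∨ (∀y L(y,y))
Standardize variables apart so no two quantifiers bind the same name: y↦w, y↦w1.
  (∃x ∀y (¬L(y,x) ∨ L(x,y))) ∨ (∀w ¬L(w,w)) ∨ (∀w1 L(w1,w1))
Finally move all quantifiers to the prefix:
  ∃x ∀y ∀w ∀w1 (¬L(y,x) ∨ L(x,y) ∨ ¬L(w,w) ∨ L(w1,w1))

∃x ∀y ∀w ∀w1 (¬L(y,x) ∨ L(x,y) ∨ ¬L(w,w) ∨ L(w1,w1))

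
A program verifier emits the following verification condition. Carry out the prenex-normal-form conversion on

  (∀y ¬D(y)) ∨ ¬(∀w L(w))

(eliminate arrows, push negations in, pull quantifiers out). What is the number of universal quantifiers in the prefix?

Push ¬ through the quantifiers and connectives to reach negation normal form:
  (∀y ¬D(y)) ∨ (∃w ¬L(w))
All bound variables are already distinct, so no renaming is needed.
Pull the quantifiers to the front (each side's bound variable is not free in the other side):
  ∀y ∃w (¬D(y) ∨ ¬L(w))
The prefix is ∀y ∃w: 1 universal, 1 existential.

1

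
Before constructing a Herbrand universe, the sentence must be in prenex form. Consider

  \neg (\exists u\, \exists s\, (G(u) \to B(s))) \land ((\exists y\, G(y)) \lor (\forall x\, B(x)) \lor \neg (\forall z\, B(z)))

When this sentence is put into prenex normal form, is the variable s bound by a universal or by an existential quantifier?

universal

Eliminate → and ↔ using ¬ and ∨.
  \neg (\exists u\, \exists s\, (\neg G(u) \lor B(s))) \land ((\exists y\, G(y)) \lor (\forall x\, B(x)) \lor \neg (\forall z\, B(z)))
Move each ¬ inward, flipping quantifiers it crosses:
  (\forall u\, \forall s\, (G(u) \land \neg B(s))) \land ((\exists y\, G(y)) \lor (\forall x\, B(x)) \lor (\exists z\, \neg B(z)))
All bound variables are already distinct, so no renaming is needed.
Pull the quantifiers to the front (each side's bound variable is not free in the other side):
  \forall u\, \forall s\, \exists y\, \forall x\, \exists z\, (G(u) \land \neg B(s) \land (G(y) \lor B(x) \lor \neg B(z)))
The quantifier \exists s sits under an odd number of negations (counting the antecedent side of each →), so it flips to \forall s.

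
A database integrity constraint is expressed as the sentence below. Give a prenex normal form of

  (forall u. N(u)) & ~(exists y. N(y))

forall u. forall y. (N(u) & ~N(y))

Drive negations inward (¬∀x A ≡ ∃x ¬A, ¬∃x A ≡ ∀x ¬A, De Morgan for ∧/∨):
  (forall u. N(u)) & (forall y. ~N(y))
Finally move all quantifiers to the prefix:
  forall u. forall y. (N(u) & ~N(y))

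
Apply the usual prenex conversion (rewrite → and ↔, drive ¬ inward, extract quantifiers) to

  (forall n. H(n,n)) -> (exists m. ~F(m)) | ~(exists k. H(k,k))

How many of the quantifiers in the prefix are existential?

Rewrite implications/biconditionals: A → B as ¬A ∨ B.
  ~(forall n. H(n,n)) | (exists m. ~F(m)) | ~(exists k. H(k,k))
Drive negations inward (¬∀x A ≡ ∃x ¬A, ¬∃x A ≡ ∀x ¬A, De Morgan for ∧/∨):
  (exists n. ~H(n,n)) | (exists m. ~F(m)) | (forall k. ~H(k,k))
All bound variables are already distinct, so no renaming is needed.
Extract every quantifier outward, since the variables are now distinct and don't occur free across branches:
  exists n. exists m. forall k. (~H(n,n) | ~F(m) | ~H(k,k))
The prefix is exists n exists m forall k: 1 universal, 2 existential.

2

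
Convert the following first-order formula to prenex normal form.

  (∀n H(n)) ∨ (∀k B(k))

∀n ∀k (H(n) ∨ B(k))

Extract every quantifier outward, since the variables are now distinct and don't occur free across branches:
  ∀n ∀k (H(n) ∨ B(k))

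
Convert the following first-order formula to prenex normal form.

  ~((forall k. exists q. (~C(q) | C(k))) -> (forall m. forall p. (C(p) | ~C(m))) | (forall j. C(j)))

forall k. exists q. exists m. exists p. exists j. ((~C(q) | C(k)) & ~C(p) & C(m) & ~C(j))

Eliminate → and ↔ using ¬ and ∨.
  ~(~(forall k. exists q. (~C(q) | C(k))) | (forall m. forall p. (C(p) | ~C(m))) | (forall j. C(j)))
Drive negations inward (¬∀x A ≡ ∃x ¬A, ¬∃x A ≡ ∀x ¬A, De Morgan for ∧/∨):
  (forall k. exists q. (~C(q) | C(k))) & (exists m. exists p. (~C(p) & C(m))) & (exists j. ~C(j))
Extract every quantifier outward, since the variables are now distinct and don't occur free across branches:
  forall k. exists q. exists m. exists p. exists j. ((~C(q) | C(k)) & ~C(p) & C(m) & ~C(j))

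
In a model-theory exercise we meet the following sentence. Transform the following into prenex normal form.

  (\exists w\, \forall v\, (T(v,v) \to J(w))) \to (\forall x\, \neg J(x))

First replace A → B with ¬A ∨ B.
  \neg (\exists w\, \forall v\, (\neg T(v,v) \lor J(w))) \lor (\forall x\, \neg J(x))
Drive negations inward (¬∀x A ≡ ∃x ¬A, ¬∃x A ≡ ∀x ¬A, De Morgan for ∧/∨):
  (\forall w\, \exists v\, (T(v,v) \land \neg J(w))) \lor (\forall x\, \neg J(x))
Pull the quantifiers to the front (each side's bound variable is not free in the other side):
  \forall w\, \exists v\, \forall x\, (T(v,v) \land \neg J(w) \lor \neg J(x))

\forall w\, \exists v\, \forall x\, (T(v,v) \land \neg J(w) \lor \neg J(x))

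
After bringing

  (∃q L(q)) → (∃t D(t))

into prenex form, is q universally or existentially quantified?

universal

Eliminate → and ↔ using ¬ and ∨.
  ¬(∃q L(q)) ∨ (∃t D(t))
Push ¬ through the quantifiers and connectives to reach negation normal form:
  (∀q ¬L(q)) ∨ (∃t D(t))
All bound variables are already distinct, so no renaming is needed.
Extract every quantifier outward, since the variables are now distinct and don't occur free across branches:
  ∀q ∃t (¬L(q) ∨ D(t))
The quantifier ∃q sits under an odd number of negations (counting the antecedent side of each →), so it flips to ∀q.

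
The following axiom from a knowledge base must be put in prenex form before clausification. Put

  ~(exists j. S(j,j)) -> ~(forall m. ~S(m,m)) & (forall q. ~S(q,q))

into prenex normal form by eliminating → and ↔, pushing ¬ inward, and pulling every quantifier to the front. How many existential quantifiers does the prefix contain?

Eliminate → and ↔ using ¬ and ∨.
  ~~(exists j. S(j,j)) | ~(forall m. ~S(m,m)) & (forall q. ~S(q,q))
Drive negations inward (¬∀x A ≡ ∃x ¬A, ¬∃x A ≡ ∀x ¬A, De Morgan for ∧/∨):
  (exists j. S(j,j)) | (exists m. S(m,m)) & (forall q. ~S(q,q))
All bound variables are already distinct, so no renaming is needed.
Pull the quantifiers to the front (each side's bound variable is not free in the other side):
  exists j. exists m. forall q. (S(j,j) | S(m,m) & ~S(q,q))
The prefix is exists j exists m forall q: 1 universal, 2 existential.

2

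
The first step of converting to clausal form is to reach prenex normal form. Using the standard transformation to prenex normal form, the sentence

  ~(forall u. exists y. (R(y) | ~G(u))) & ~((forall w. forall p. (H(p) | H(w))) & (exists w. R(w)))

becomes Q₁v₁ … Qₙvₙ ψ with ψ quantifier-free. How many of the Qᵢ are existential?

Push ¬ through the quantifiers and connectives to reach negation normal form:
  (exists u. forall y. (~R(y) & G(u))) & ((exists w. exists p. (~H(p) & ~H(w))) | (forall w. ~R(w)))
Rename bound variables to avoid capture: w↦u1.
  (exists u. forall y. (~R(y) & G(u))) & ((exists w. exists p. (~H(p) & ~H(w))) | (forall u1. ~R(u1)))
Extract every quantifier outward, since the variables are now distinct and don't occur free across branches:
  exists u. forall y. exists w. exists p. forall u1. (~R(y) & G(u) & (~H(p) & ~H(w) | ~R(u1)))
The prefix is exists u forall y exists w exists p forall u1: 2 universal, 3 existential.

3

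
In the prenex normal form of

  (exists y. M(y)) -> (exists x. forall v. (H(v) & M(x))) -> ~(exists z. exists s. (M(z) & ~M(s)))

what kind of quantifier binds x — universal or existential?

Eliminate → and ↔ using ¬ and ∨.
  ~(exists y. M(y)) | ~(exists x. forall v. (H(v) & M(x))) | ~(exists z. exists s. (M(z) & ~M(s)))
Push ¬ through the quantifiers and connectives to reach negation normal form:
  (forall y. ~M(y)) | (forall x. exists v. (~H(v) | ~M(x))) | (forall z. forall s. (~M(z) | M(s)))
Extract every quantifier outward, since the variables are now distinct and don't occur free across branches:
  forall y. forall x. exists v. forall z. forall s. (~M(y) | ~H(v) | ~M(x) | ~M(z) | M(s))
The quantifier exists x sits under an odd number of negations (counting the antecedent side of each →), so it flips to forall x.

universal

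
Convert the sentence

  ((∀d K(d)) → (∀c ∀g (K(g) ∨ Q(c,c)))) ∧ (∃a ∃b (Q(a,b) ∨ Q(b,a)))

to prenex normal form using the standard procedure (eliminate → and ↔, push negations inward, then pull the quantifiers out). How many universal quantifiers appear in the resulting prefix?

Rewrite implications/biconditionals: A → B as ¬A ∨ B.
  (¬(∀d K(d)) ∨ (∀c ∀g (K(g) ∨ Q(c,c)))) ∧ (∃a ∃b (Q(a,b) ∨ Q(b,a)))
Drive negations inward (¬∀x A ≡ ∃x ¬A, ¬∃x A ≡ ∀x ¬A, De Morgan for ∧/∨):
  ((∃d ¬K(d)) ∨ (∀c ∀g (K(g) ∨ Q(c,c)))) ∧ (∃a ∃b (Q(a,b) ∨ Q(b,a)))
All bound variables are already distinct, so no renaming is needed.
Extract every quantifier outward, since the variables are now distinct and don't occur free across branches:
  ∃d ∀c ∀g ∃a ∃b ((¬K(d) ∨ K(g) ∨ Q(c,c)) ∧ (Q(a,b) ∨ Q(b,a)))
The prefix is ∃d ∀c ∀g ∃a ∃b: 2 universal, 3 existential.

2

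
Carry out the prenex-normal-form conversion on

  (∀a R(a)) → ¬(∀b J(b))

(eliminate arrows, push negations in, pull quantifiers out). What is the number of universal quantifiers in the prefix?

Rewrite implications/biconditionals: A → B as ¬A ∨ B.
  ¬(∀a R(a)) ∨ ¬(∀b J(b))
Drive negations inward (¬∀x A ≡ ∃x ¬A, ¬∃x A ≡ ∀x ¬A, De Morgan for ∧/∨):
  (∃a ¬R(a)) ∨ (∃b ¬J(b))
Pull the quantifiers to the front (each side's bound variable is not free in the other side):
  ∃a ∃b (¬R(a) ∨ ¬J(b))
The prefix is ∃a ∃b: 0 universal, 2 existential.

0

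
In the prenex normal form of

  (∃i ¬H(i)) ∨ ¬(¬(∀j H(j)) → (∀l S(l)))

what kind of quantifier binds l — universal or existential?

Rewrite implications/biconditionals: A → B as ¬A ∨ B.
  (∃i ¬H(i)) ∨ ¬(¬¬(∀j H(j)) ∨ (∀l S(l)))
Move each ¬ inward, flipping quantifiers it crosses:
  (∃i ¬H(i)) ∨ (∃j ¬H(j)) ∧ (∃l ¬S(l))
All bound variables are already distinct, so no renaming is needed.
Extract every quantifier outward, since the variables are now distinct and don't occur free across branches:
  ∃i ∃j ∃l (¬H(i) ∨ ¬H(j) ∧ ¬S(l))
The quantifier ∀l sits under an odd number of negations (counting the antecedent side of each →), so it flips to ∃l.

existential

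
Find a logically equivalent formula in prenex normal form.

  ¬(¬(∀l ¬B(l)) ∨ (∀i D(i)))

∀l ∃i (¬B(l) ∧ ¬D(i))

Move each ¬ inward, flipping quantifiers it crosses:
  (∀l ¬B(l)) ∧ (∃i ¬D(i))
All bound variables are already distinct, so no renaming is needed.
Pull the quantifiers to the front (each side's bound variable is not free in the other side):
  ∀l ∃i (¬B(l) ∧ ¬D(i))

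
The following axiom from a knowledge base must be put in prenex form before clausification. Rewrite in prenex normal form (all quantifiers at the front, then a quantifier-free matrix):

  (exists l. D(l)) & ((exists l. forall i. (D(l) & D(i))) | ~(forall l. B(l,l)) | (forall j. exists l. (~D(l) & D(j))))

exists l. exists a. forall i. exists r. forall j. exists x. (D(l) & (D(a) & D(i) | ~B(r,r) | ~D(x) & D(j)))

Move each ¬ inward, flipping quantifiers it crosses:
  (exists l. D(l)) & ((exists l. forall i. (D(l) & D(i))) | (exists l. ~B(l,l)) | (forall j. exists l. (~D(l) & D(j))))
Standardize variables apart so no two quantifiers bind the same name: l↦a, l↦r, l↦x.
  (exists l. D(l)) & ((exists a. forall i. (D(a) & D(i))) | (exists r. ~B(r,r)) | (forall j. exists x. (~D(x) & D(j))))
Pull the quantifiers to the front (each side's bound variable is not free in the other side):
  exists l. exists a. forall i. exists r. forall j. exists x. (D(l) & (D(a) & D(i) | ~B(r,r) | ~D(x) & D(j)))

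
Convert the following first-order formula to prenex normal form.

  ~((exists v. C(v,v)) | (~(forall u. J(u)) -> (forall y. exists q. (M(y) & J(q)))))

forall v. exists u. exists y. forall q. (~C(v,v) & ~J(u) & (~M(y) | ~J(q)))

Rewrite implications/biconditionals: A → B as ¬A ∨ B.
  ~((exists v. C(v,v)) | ~~(forall u. J(u)) | (forall y. exists q. (M(y) & J(q))))
Move each ¬ inward, flipping quantifiers it crosses:
  (forall v. ~C(v,v)) & (exists u. ~J(u)) & (exists y. forall q. (~M(y) | ~J(q)))
All bound variables are already distinct, so no renaming is needed.
Finally move all quantifiers to the prefix:
  forall v. exists u. exists y. forall q. (~C(v,v) & ~J(u) & (~M(y) | ~J(q)))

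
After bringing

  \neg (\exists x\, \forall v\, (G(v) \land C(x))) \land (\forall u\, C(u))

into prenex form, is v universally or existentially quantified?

existential

Drive negations inward (¬∀x A ≡ ∃x ¬A, ¬∃x A ≡ ∀x ¬A, De Morgan for ∧/∨):
  (\forall x\, \exists v\, (\neg G(v) \lor \neg C(x))) \land (\forall u\, C(u))
All bound variables are already distinct, so no renaming is needed.
Pull the quantifiers to the front (each side's bound variable is not free in the other side):
  \forall x\, \exists v\, \forall u\, ((\neg G(v) \lor \neg C(x)) \land C(u))
The quantifier \forall v sits under an odd number of negations, so it flips to \exists v.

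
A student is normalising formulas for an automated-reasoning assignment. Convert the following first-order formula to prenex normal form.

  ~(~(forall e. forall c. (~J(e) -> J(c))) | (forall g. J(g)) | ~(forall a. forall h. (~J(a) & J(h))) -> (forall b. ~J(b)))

exists e. exists c. forall g. exists a. exists h. exists b. ((~J(e) & ~J(c) | J(g) | J(a) | ~J(h)) & J(b))

Rewrite implications/biconditionals: A → B as ¬A ∨ B.
  ~(~(~(forall e. forall c. (~~J(e) | J(c))) | (forall g. J(g)) | ~(forall a. forall h. (~J(a) & J(h)))) | (forall b. ~J(b)))
Drive negations inward (¬∀x A ≡ ∃x ¬A, ¬∃x A ≡ ∀x ¬A, De Morgan for ∧/∨):
  ((exists e. exists c. (~J(e) & ~J(c))) | (forall g. J(g)) | (exists a. exists h. (J(a) | ~J(h)))) & (exists b. J(b))
All bound variables are already distinct, so no renaming is needed.
Pull the quantifiers to the front (each side's bound variable is not free in the other side):
  exists e. exists c. forall g. exists a. exists h. exists b. ((~J(e) & ~J(c) | J(g) | J(a) | ~J(h)) & J(b))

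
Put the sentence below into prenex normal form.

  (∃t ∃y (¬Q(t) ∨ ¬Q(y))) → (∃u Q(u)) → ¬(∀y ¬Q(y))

Rewrite implications/biconditionals: A → B as ¬A ∨ B.
  ¬(∃t ∃y (¬Q(t) ∨ ¬Q(y))) ∨ ¬(∃u Q(u)) ∨ ¬(∀y ¬Q(y))
Drive negations inward (¬∀x A ≡ ∃x ¬A, ¬∃x A ≡ ∀x ¬A, De Morgan for ∧/∨):
  (∀t ∀y (Q(t) ∧ Q(y))) ∨ (∀u ¬Q(u)) ∨ (∃y Q(y))
Standardize variables apart so no two quantifiers bind the same name: y↦x1.
  (∀t ∀y (Q(t) ∧ Q(y))) ∨ (∀u ¬Q(u)) ∨ (∃x1 Q(x1))
Extract every quantifier outward, since the variables are now distinct and don't occur free across branches:
  ∀t ∀y ∀u ∃x1 (Q(t) ∧ Q(y) ∨ ¬Q(u) ∨ Q(x1))

∀t ∀y ∀u ∃x1 (Q(t) ∧ Q(y) ∨ ¬Q(u) ∨ Q(x1))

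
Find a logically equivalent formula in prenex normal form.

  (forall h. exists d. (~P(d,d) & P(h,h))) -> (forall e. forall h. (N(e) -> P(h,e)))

Rewrite implications/biconditionals: A → B as ¬A ∨ B.
  ~(forall h. exists d. (~P(d,d) & P(h,h))) | (forall e. forall h. (~N(e) | P(h,e)))
Move each ¬ inward, flipping quantifiers it crosses:
  (exists h. forall d. (P(d,d) | ~P(h,h))) | (forall e. forall h. (~N(e) | P(h,e)))
Rename bound variables to avoid capture: h↦y1.
  (exists h. forall d. (P(d,d) | ~P(h,h))) | (forall e. forall y1. (~N(e) | P(y1,e)))
Pull the quantifiers to the front (each side's bound variable is not free in the other side):
  exists h. forall d. forall e. forall y1. (P(d,d) | ~P(h,h) | ~N(e) | P(y1,e))

exists h. forall d. forall e. forall y1. (P(d,d) | ~P(h,h) | ~N(e) | P(y1,e))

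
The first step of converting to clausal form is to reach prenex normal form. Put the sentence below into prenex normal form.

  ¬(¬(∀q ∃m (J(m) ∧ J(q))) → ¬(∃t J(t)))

∃q ∀m ∃t ((¬J(m) ∨ ¬J(q)) ∧ J(t))

First replace A → B with ¬A ∨ B.
  ¬(¬¬(∀q ∃m (J(m) ∧ J(q))) ∨ ¬(∃t J(t)))
Push ¬ through the quantifiers and connectives to reach negation normal form:
  (∃q ∀m (¬J(m) ∨ ¬J(q))) ∧ (∃t J(t))
Extract every quantifier outward, since the variables are now distinct and don't occur free across branches:
  ∃q ∀m ∃t ((¬J(m) ∨ ¬J(q)) ∧ J(t))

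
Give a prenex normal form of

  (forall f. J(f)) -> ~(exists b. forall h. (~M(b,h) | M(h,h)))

First replace A → B with ¬A ∨ B.
  ~(forall f. J(f)) | ~(exists b. forall h. (~M(b,h) | M(h,h)))
Move each ¬ inward, flipping quantifiers it crosses:
  (exists f. ~J(f)) | (forall b. exists h. (M(b,h) & ~M(h,h)))
Finally move all quantifiers to the prefix:
  exists f. forall b. exists h. (~J(f) | M(b,h) & ~M(h,h))

exists f. forall b. exists h. (~J(f) | M(b,h) & ~M(h,h))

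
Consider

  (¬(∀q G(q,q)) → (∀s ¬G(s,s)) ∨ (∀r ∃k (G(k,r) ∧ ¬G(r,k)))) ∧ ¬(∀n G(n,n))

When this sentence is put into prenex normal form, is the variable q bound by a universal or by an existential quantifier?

Eliminate → and ↔ using ¬ and ∨.
  (¬¬(∀q G(q,q)) ∨ (∀s ¬G(s,s)) ∨ (∀r ∃k (G(k,r) ∧ ¬G(r,k)))) ∧ ¬(∀n G(n,n))
Drive negations inward (¬∀x A ≡ ∃x ¬A, ¬∃x A ≡ ∀x ¬A, De Morgan for ∧/∨):
  ((∀q G(q,q)) ∨ (∀s ¬G(s,s)) ∨ (∀r ∃k (G(k,r) ∧ ¬G(r,k)))) ∧ (∃n ¬G(n,n))
All bound variables are already distinct, so no renaming is needed.
Pull the quantifiers to the front (each side's bound variable is not free in the other side):
  ∀q ∀s ∀r ∃k ∃n ((G(q,q) ∨ ¬G(s,s) ∨ G(k,r) ∧ ¬G(r,k)) ∧ ¬G(n,n))
The quantifier ∀q sits under an even number of negations (counting the antecedent side of each →), so it remains universal.

universal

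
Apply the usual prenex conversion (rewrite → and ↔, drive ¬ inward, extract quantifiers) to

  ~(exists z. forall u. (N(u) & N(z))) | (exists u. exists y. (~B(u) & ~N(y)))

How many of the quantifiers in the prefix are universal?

Push ¬ through the quantifiers and connectives to reach negation normal form:
  (forall z. exists u. (~N(u) | ~N(z))) | (exists u. exists y. (~B(u) & ~N(y)))
Rename bound variables to avoid capture: u↦u1.
  (forall z. exists u. (~N(u) | ~N(z))) | (exists u1. exists y. (~B(u1) & ~N(y)))
Extract every quantifier outward, since the variables are now distinct and don't occur free across branches:
  forall z. exists u. exists u1. exists y. (~N(u) | ~N(z) | ~B(u1) & ~N(y))
The prefix is forall z exists u exists u1 exists y: 1 universal, 3 existential.

1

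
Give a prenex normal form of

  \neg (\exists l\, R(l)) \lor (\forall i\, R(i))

Drive negations inward (¬∀x A ≡ ∃x ¬A, ¬∃x A ≡ ∀x ¬A, De Morgan for ∧/∨):
  (\forall l\, \neg R(l)) \lor (\forall i\, R(i))
All bound variables are already distinct, so no renaming is needed.
Extract every quantifier outward, since the variables are now distinct and don't occur free across branches:
  \forall l\, \forall i\, (\neg R(l) \lor R(i))

\forall l\, \forall i\, (\neg R(l) \lor R(i))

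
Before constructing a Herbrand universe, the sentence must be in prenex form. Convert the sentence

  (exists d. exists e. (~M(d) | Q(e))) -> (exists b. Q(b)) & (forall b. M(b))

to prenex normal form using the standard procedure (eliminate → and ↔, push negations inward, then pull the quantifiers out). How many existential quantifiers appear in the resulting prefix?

1

First replace A → B with ¬A ∨ B.
  ~(exists d. exists e. (~M(d) | Q(e))) | (exists b. Q(b)) & (forall b. M(b))
Push ¬ through the quantifiers and connectives to reach negation normal form:
  (forall d. forall e. (M(d) & ~Q(e))) | (exists b. Q(b)) & (forall b. M(b))
Give each quantifier a distinct variable: b↦s.
  (forall d. forall e. (M(d) & ~Q(e))) | (exists b. Q(b)) & (forall s. M(s))
Extract every quantifier outward, since the variables are now distinct and don't occur free across branches:
  forall d. forall e. exists b. forall s. (M(d) & ~Q(e) | Q(b) & M(s))
The prefix is forall d forall e exists b forall s: 3 universal, 1 existential.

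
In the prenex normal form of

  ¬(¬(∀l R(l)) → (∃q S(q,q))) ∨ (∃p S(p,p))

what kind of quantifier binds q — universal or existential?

universal

First replace A → B with ¬A ∨ B.
  ¬(¬¬(∀l R(l)) ∨ (∃q S(q,q))) ∨ (∃p S(p,p))
Move each ¬ inward, flipping quantifiers it crosses:
  (∃l ¬R(l)) ∧ (∀q ¬S(q,q)) ∨ (∃p S(p,p))
Pull the quantifiers to the front (each side's bound variable is not free in the other side):
  ∃l ∀q ∃p (¬R(l) ∧ ¬S(q,q) ∨ S(p,p))
The quantifier ∃q sits under an odd number of negations (counting the antecedent side of each →), so it flips to ∀q.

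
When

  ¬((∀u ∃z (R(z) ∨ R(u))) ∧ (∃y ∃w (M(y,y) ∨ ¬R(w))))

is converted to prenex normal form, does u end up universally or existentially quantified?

existential

Move each ¬ inward, flipping quantifiers it crosses:
  (∃u ∀z (¬R(z) ∧ ¬R(u))) ∨ (∀y ∀w (¬M(y,y) ∧ R(w)))
Finally move all quantifiers to the prefix:
  ∃u ∀z ∀y ∀w (¬R(z) ∧ ¬R(u) ∨ ¬M(y,y) ∧ R(w))
The quantifier ∀u sits under an odd number of negations, so it flips to ∃u.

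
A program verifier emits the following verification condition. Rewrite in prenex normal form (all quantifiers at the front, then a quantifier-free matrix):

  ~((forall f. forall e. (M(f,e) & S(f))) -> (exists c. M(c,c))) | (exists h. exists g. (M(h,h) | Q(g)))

forall f. forall e. forall c. exists h. exists g. (M(f,e) & S(f) & ~M(c,c) | M(h,h) | Q(g))

Eliminate → and ↔ using ¬ and ∨.
  ~(~(forall f. forall e. (M(f,e) & S(f))) | (exists c. M(c,c))) | (exists h. exists g. (M(h,h) | Q(g)))
Move each ¬ inward, flipping quantifiers it crosses:
  (forall f. forall e. (M(f,e) & S(f))) & (forall c. ~M(c,c)) | (exists h. exists g. (M(h,h) | Q(g)))
Finally move all quantifiers to the prefix:
  forall f. forall e. forall c. exists h. exists g. (M(f,e) & S(f) & ~M(c,c) | M(h,h) | Q(g))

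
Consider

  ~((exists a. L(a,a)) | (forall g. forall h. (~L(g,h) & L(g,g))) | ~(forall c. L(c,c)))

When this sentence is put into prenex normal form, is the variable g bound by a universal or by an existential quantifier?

Move each ¬ inward, flipping quantifiers it crosses:
  (forall a. ~L(a,a)) & (exists g. exists h. (L(g,h) | ~L(g,g))) & (forall c. L(c,c))
All bound variables are already distinct, so no renaming is needed.
Finally move all quantifiers to the prefix:
  forall a. exists g. exists h. forall c. (~L(a,a) & (L(g,h) | ~L(g,g)) & L(c,c))
The quantifier forall g sits under an odd number of negations, so it flips to exists g.

existential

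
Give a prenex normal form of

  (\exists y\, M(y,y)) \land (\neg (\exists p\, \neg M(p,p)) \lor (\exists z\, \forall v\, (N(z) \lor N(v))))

Drive negations inward (¬∀x A ≡ ∃x ¬A, ¬∃x A ≡ ∀x ¬A, De Morgan for ∧/∨):
  (\exists y\, M(y,y)) \land ((\forall p\, M(p,p)) \lor (\exists z\, \forall v\, (N(z) \lor N(v))))
All bound variables are already distinct, so no renaming is needed.
Extract every quantifier outward, since the variables are now distinct and don't occur free across branches:
  \exists y\, \forall p\, \exists z\, \forall v\, (M(y,y) \land (M(p,p) \lor N(z) \lor N(v)))

\exists y\, \forall p\, \exists z\, \forall v\, (M(y,y) \land (M(p,p) \lor N(z) \lor N(v)))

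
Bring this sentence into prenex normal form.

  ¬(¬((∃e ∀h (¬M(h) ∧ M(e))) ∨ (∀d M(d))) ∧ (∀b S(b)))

Drive negations inward (¬∀x A ≡ ∃x ¬A, ¬∃x A ≡ ∀x ¬A, De Morgan for ∧/∨):
  (∃e ∀h (¬M(h) ∧ M(e))) ∨ (∀d M(d)) ∨ (∃b ¬S(b))
All bound variables are already distinct, so no renaming is needed.
Finally move all quantifiers to the prefix:
  ∃e ∀h ∀d ∃b (¬M(h) ∧ M(e) ∨ M(d) ∨ ¬S(b))

∃e ∀h ∀d ∃b (¬M(h) ∧ M(e) ∨ M(d) ∨ ¬S(b))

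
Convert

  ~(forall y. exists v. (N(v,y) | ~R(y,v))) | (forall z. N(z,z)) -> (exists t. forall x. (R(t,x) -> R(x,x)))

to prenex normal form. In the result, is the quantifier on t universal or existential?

Eliminate → and ↔ using ¬ and ∨.
  ~(~(forall y. exists v. (N(v,y) | ~R(y,v))) | (forall z. N(z,z))) | (exists t. forall x. (~R(t,x) | R(x,x)))
Drive negations inward (¬∀x A ≡ ∃x ¬A, ¬∃x A ≡ ∀x ¬A, De Morgan for ∧/∨):
  (forall y. exists v. (N(v,y) | ~R(y,v))) & (exists z. ~N(z,z)) | (exists t. forall x. (~R(t,x) | R(x,x)))
All bound variables are already distinct, so no renaming is needed.
Extract every quantifier outward, since the variables are now distinct and don't occur free across branches:
  forall y. exists v. exists z. exists t. forall x. ((N(v,y) | ~R(y,v)) & ~N(z,z) | ~R(t,x) | R(x,x))
The quantifier exists t sits under an even number of negations (counting the antecedent side of each →), so it remains existential.

existential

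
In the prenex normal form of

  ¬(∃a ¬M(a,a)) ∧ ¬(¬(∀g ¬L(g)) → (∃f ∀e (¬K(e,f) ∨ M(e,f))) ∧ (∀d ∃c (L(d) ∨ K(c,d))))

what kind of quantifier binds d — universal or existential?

existential

Eliminate → and ↔ using ¬ and ∨.
  ¬(∃a ¬M(a,a)) ∧ ¬(¬¬(∀g ¬L(g)) ∨ (∃f ∀e (¬K(e,f) ∨ M(e,f))) ∧ (∀d ∃c (L(d) ∨ K(c,d))))
Drive negations inward (¬∀x A ≡ ∃x ¬A, ¬∃x A ≡ ∀x ¬A, De Morgan for ∧/∨):
  (∀a M(a,a)) ∧ (∃g L(g)) ∧ ((∀f ∃e (K(e,f) ∧ ¬M(e,f))) ∨ (∃d ∀c (¬L(d) ∧ ¬K(c,d))))
All bound variables are already distinct, so no renaming is needed.
Finally move all quantifiers to the prefix:
  ∀a ∃g ∀f ∃e ∃d ∀c (M(a,a) ∧ L(g) ∧ (K(e,f) ∧ ¬M(e,f) ∨ ¬L(d) ∧ ¬K(c,d)))
The quantifier ∀d sits under an odd number of negations (counting the antecedent side of each →), so it flips to ∃d.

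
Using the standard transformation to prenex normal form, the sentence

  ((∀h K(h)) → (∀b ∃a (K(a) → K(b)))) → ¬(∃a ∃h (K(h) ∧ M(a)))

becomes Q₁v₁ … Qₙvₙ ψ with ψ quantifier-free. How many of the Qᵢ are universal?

4

First replace A → B with ¬A ∨ B.
  ¬(¬(∀h K(h)) ∨ (∀b ∃a (¬K(a) ∨ K(b)))) ∨ ¬(∃a ∃h (K(h) ∧ M(a)))
Push ¬ through the quantifiers and connectives to reach negation normal form:
  (∀h K(h)) ∧ (∃b ∀a (K(a) ∧ ¬K(b))) ∨ (∀a ∀h (¬K(h) ∨ ¬M(a)))
Standardize variables apart so no two quantifiers bind the same name: a↦u, h↦c.
  (∀h K(h)) ∧ (∃b ∀a (K(a) ∧ ¬K(b))) ∨ (∀u ∀c (¬K(c) ∨ ¬M(u)))
Extract every quantifier outward, since the variables are now distinct and don't occur free across branches:
  ∀h ∃b ∀a ∀u ∀c (K(h) ∧ K(a) ∧ ¬K(b) ∨ ¬K(c) ∨ ¬M(u))
The prefix is ∀h ∃b ∀a ∀u ∀c: 4 universal, 1 existential.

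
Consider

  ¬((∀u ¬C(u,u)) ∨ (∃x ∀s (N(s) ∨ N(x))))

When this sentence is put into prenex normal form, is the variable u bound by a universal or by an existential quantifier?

Push ¬ through the quantifiers and connectives to reach negation normal form:
  (∃u C(u,u)) ∧ (∀x ∃s (¬N(s) ∧ ¬N(x)))
All bound variables are already distinct, so no renaming is needed.
Finally move all quantifiers to the prefix:
  ∃u ∀x ∃s (C(u,u) ∧ ¬N(s) ∧ ¬N(x))
The quantifier ∀u sits under an odd number of negations, so it flips to ∃u.

existential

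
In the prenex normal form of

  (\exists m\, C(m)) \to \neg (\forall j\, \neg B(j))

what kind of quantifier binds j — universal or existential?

existential

Eliminate → and ↔ using ¬ and ∨.
  \neg (\exists m\, C(m)) \lor \neg (\forall j\, \neg B(j))
Move each ¬ inward, flipping quantifiers it crosses:
  (\forall m\, \neg C(m)) \lor (\exists j\, B(j))
Finally move all quantifiers to the prefix:
  \forall m\, \exists j\, (\neg C(m) \lor B(j))
The quantifier \forall j sits under an odd number of negations (counting the antecedent side of each →), so it flips to \exists j.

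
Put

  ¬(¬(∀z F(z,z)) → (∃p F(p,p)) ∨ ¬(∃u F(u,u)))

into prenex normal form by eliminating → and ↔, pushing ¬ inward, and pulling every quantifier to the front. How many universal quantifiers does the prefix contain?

1

Rewrite implications/biconditionals: A → B as ¬A ∨ B.
  ¬(¬¬(∀z F(z,z)) ∨ (∃p F(p,p)) ∨ ¬(∃u F(u,u)))
Push ¬ through the quantifiers and connectives to reach negation normal form:
  (∃z ¬F(z,z)) ∧ (∀p ¬F(p,p)) ∧ (∃u F(u,u))
All bound variables are already distinct, so no renaming is needed.
Finally move all quantifiers to the prefix:
  ∃z ∀p ∃u (¬F(z,z) ∧ ¬F(p,p) ∧ F(u,u))
The prefix is ∃z ∀p ∃u: 1 universal, 2 existential.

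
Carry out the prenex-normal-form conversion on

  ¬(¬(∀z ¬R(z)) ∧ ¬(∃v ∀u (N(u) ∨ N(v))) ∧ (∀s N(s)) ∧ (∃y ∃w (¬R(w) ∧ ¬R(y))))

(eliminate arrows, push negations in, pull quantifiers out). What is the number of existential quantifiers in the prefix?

2

Drive negations inward (¬∀x A ≡ ∃x ¬A, ¬∃x A ≡ ∀x ¬A, De Morgan for ∧/∨):
  (∀z ¬R(z)) ∨ (∃v ∀u (N(u) ∨ N(v))) ∨ (∃s ¬N(s)) ∨ (∀y ∀w (R(w) ∨ R(y)))
All bound variables are already distinct, so no renaming is needed.
Pull the quantifiers to the front (each side's bound variable is not free in the other side):
  ∀z ∃v ∀u ∃s ∀y ∀w (¬R(z) ∨ N(u) ∨ N(v) ∨ ¬N(s) ∨ R(w) ∨ R(y))
The prefix is ∀z ∃v ∀u ∃s ∀y ∀w: 4 universal, 2 existential.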